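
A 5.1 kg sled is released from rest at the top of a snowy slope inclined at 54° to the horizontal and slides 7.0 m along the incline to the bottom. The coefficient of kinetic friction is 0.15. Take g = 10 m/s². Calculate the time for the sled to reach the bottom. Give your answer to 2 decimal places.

The weight component along the incline is mg sin 54° = 41.260 N and the normal force is N = mg cos 54° = 29.977 N.
Friction up the slope is f = μN = 0.15 × 29.977 = 4.497 N, so the net downslope force is 41.260 − 4.497 = 36.763 N and a = 36.763 / 5.1 = 7.2084 m/s².
Starting from rest, L = ½at², so t = √(2L/a) = √(2 × 7.0 / 7.2084) = 1.3936 s.

1.39 s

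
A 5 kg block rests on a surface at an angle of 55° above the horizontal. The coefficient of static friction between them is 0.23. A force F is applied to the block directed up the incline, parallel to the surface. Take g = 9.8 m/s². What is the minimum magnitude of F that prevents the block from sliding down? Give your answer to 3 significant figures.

33.7 N

The normal force is N = mg cos 55° = 28.105 N. With F at its minimum the block is on the verge of sliding down, so static friction is at its maximum μ_s N = 0.23 × 28.105 = 6.464 N and acts up the slope.
Equilibrium along the incline: F + μ_s N = mg sin 55°, so F = 40.138 − 6.464 = 33.674 N.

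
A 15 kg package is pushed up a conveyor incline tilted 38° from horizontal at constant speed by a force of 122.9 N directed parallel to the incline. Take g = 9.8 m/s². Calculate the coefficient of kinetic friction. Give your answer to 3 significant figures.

At constant speed ΣF = 0 along the incline. The applied 122.9 N acts up the slope; the weight component mg sin 38° = 90.502 N and kinetic friction μN both act down the slope.
So 122.9 = 90.502 + μ × 115.838, giving μ = (122.9 − 90.502) / 115.838 = 0.2797.

0.280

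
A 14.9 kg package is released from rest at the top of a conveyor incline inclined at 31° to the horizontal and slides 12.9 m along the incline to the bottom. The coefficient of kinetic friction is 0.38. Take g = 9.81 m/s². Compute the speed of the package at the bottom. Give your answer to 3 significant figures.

6.92 m/s

The weight component along the incline is mg sin 31° = 75.283 N and the normal force is N = mg cos 31° = 125.291 N.
Friction up the slope is f = μN = 0.38 × 125.291 = 47.611 N, so the net downslope force is 75.283 − 47.611 = 27.672 N and a = 27.672 / 14.9 = 1.8572 m/s².
Starting from rest over a distance of 12.9 m, v² = 2aL = 2 × 1.8572 × 12.9 = 47.9158, so v = 6.9221 m/s.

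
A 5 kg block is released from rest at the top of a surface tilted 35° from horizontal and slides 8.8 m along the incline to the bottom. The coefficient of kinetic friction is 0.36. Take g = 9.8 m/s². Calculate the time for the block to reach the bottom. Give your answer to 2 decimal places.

The weight component along the incline is mg sin 35° = 28.105 N and the normal force is N = mg cos 35° = 40.138 N.
Friction up the slope is f = μN = 0.36 × 40.138 = 14.450 N, so the net downslope force is 28.105 − 14.450 = 13.655 N and a = 13.655 / 5 = 2.7310 m/s².
Starting from rest, L = ½at², so t = √(2L/a) = √(2 × 8.8 / 2.7310) = 2.5386 s.

2.54 s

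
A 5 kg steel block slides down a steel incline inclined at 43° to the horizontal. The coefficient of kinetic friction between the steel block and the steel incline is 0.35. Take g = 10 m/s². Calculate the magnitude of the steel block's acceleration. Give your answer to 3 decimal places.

4.260 m/s²

Resolving the weight along the incline: the component pulling the steel block down the slope is mg sin 43° = 5 × 10 × 0.6820 = 34.100 N, and the normal force is N = mg cos 43° = 5 × 10 × 0.7314 = 36.570 N.
Kinetic friction acts up the slope with magnitude f = μN = 0.35 × 36.570 = 12.800 N.
Net force along the incline is 34.100 − 12.800 = 21.300 N, so a = 21.300 / 5 = 4.2600 m/s².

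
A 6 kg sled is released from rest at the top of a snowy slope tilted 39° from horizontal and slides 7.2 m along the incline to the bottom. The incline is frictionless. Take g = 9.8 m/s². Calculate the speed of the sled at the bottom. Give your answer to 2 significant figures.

The weight component along the incline is mg sin 39° = 37.004 N and the normal force is N = mg cos 39° = 45.696 N.
With no friction, a = g sin 39° = 6.1673 m/s².
Starting from rest over a distance of 7.2 m, v² = 2aL = 2 × 6.1673 × 7.2 = 88.8091, so v = 9.4239 m/s.

9.4 m/s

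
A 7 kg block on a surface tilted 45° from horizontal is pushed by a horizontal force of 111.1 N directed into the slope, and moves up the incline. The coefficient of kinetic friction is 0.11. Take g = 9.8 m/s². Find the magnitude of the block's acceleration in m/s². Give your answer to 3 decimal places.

2.296 m/s²

The horizontal push has components F cos 45° = 111.1 × 0.7071 = 78.559 N up the incline and F sin 45° = 111.1 × 0.7071 = 78.559 N pressing into the surface.
The normal force is therefore N = mg cos 45° + F sin 45° = 48.507 + 78.559 = 127.066 N, and kinetic friction down the slope is μN = 0.11 × 127.066 = 13.977 N.
Along the incline: F cos 45° − mg sin 45° − μN = ma, so 78.559 − 48.507 − 13.977 = 7 a, giving a = 2.2964 m/s².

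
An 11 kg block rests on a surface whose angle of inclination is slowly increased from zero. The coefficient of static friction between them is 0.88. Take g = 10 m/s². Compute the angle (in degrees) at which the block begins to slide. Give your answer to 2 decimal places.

41.35°

At the threshold of sliding, static friction is at its maximum μ_s N and exactly balances the weight component along the incline: mg sin θ = μ_s mg cos θ.
Hence tan θ = μ_s = 0.88, so θ = arctan(0.88) = 41.3478°.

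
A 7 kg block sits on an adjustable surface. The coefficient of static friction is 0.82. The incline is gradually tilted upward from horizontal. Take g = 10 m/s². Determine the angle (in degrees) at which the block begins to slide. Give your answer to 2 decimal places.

39.35°

At the threshold of sliding, static friction is at its maximum μ_s N and exactly balances the weight component along the incline: mg sin θ = μ_s mg cos θ.
Hence tan θ = μ_s = 0.82, so θ = arctan(0.82) = 39.3518°.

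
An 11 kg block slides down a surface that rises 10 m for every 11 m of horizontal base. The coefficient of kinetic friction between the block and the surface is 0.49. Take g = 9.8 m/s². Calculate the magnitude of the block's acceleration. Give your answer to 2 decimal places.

3.04 m/s²

Resolving the weight along the incline: the component pulling the block down the slope is mg sin 42.27° = 11 × 9.8 × 0.6727 = 72.517 N, and the normal force is N = mg cos 42.27° = 11 × 9.8 × 0.7399 = 79.761 N.
Kinetic friction acts up the slope with magnitude f = μN = 0.49 × 79.761 = 39.083 N.
Net force along the incline is 72.517 − 39.083 = 33.434 N, so a = 33.434 / 11 = 3.0395 m/s².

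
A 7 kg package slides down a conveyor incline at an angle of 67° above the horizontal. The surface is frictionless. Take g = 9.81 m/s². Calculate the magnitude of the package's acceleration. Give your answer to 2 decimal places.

9.03 m/s²

Resolving the weight along the incline: the component pulling the package down the slope is mg sin 67° = 7 × 9.81 × 0.9205 = 63.211 N, and the normal force is N = mg cos 67° = 7 × 9.81 × 0.3907 = 26.829 N.
With no friction the net force along the incline is 63.211 N, so a = g sin 67° = 63.211 / 7 = 9.0301 m/s².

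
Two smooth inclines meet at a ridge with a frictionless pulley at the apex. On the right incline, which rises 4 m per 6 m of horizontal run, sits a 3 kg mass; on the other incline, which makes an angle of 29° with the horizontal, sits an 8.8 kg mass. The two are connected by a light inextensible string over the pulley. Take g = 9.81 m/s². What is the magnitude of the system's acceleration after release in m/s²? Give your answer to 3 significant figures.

2.16 m/s²

Resolve each weight along its own incline: the 3 kg mass has component 3 × 9.81 × sin 33.69° = 16.325 N down its slope, and the 8.8 kg mass has 8.8 × 9.81 × sin 29° = 41.853 N down its slope.
The 8.8 kg side's 41.853 N exceeds the other side's 16.325 N, so that mass slides down and the 3 kg mass slides up. Taking that direction as positive, Newton's second law for the whole system gives 41.853 − 16.325 = (3 + 8.8) a, so a = 25.528 / 11.8 = 2.1634 m/s².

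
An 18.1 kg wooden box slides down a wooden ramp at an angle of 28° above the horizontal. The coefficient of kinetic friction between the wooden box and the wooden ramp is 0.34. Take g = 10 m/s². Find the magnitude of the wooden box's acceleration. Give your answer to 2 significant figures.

1.7 m/s²

Resolving the weight along the incline: the component pulling the wooden box down the slope is mg sin 28° = 18.1 × 10 × 0.4695 = 84.980 N, and the normal force is N = mg cos 28° = 18.1 × 10 × 0.8829 = 159.805 N.
Kinetic friction acts up the slope with magnitude f = μN = 0.34 × 159.805 = 54.334 N.
Net force along the incline is 84.980 − 54.334 = 30.646 N, so a = 30.646 / 18.1 = 1.6931 m/s².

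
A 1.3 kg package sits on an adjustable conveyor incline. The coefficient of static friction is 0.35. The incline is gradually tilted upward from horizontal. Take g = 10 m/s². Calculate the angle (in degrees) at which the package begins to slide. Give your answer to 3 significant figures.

At the threshold of sliding, static friction is at its maximum μ_s N and exactly balances the weight component along the incline: mg sin θ = μ_s mg cos θ.
Hence tan θ = μ_s = 0.35, so θ = arctan(0.35) = 19.2900°.

19.3°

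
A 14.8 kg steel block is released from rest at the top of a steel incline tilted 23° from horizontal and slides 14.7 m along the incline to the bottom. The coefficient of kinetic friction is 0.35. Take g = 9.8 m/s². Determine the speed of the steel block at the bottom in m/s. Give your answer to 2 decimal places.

The weight component along the incline is mg sin 23° = 56.672 N and the normal force is N = mg cos 23° = 133.510 N.
Friction up the slope is f = μN = 0.35 × 133.510 = 46.728 N, so the net downslope force is 56.672 − 46.728 = 9.944 N and a = 9.944 / 14.8 = 0.6719 m/s².
Starting from rest over a distance of 14.7 m, v² = 2aL = 2 × 0.6719 × 14.7 = 19.7539, so v = 4.4445 m/s.

4.44 m/s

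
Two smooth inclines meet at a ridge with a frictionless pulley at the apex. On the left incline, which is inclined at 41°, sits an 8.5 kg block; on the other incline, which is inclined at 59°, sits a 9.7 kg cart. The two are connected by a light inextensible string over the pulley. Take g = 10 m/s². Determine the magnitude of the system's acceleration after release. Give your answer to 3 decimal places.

1.504 m/s²

Resolve each weight along its own incline: the 8.5 kg mass has component 8.5 × 10 × sin 41° = 55.765 N down its slope, and the 9.7 kg mass has 9.7 × 10 × sin 59° = 83.145 N down its slope.
The 9.7 kg side's 83.145 N exceeds the other side's 55.765 N, so that mass slides down and the 8.5 kg mass slides up. Taking that direction as positive, Newton's second law for the whole system gives 83.145 − 55.765 = (8.5 + 9.7) a, so a = 27.380 / 18.2 = 1.5044 m/s².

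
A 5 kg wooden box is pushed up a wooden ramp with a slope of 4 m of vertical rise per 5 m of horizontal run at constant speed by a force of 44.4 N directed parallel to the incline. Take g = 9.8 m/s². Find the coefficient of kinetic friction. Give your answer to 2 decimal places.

0.36

At constant speed ΣF = 0 along the incline. The applied 44.4 N acts up the slope; the weight component mg sin 38.66° = 30.610 N and kinetic friction μN both act down the slope.
So 44.4 = 30.610 + μ × 38.263, giving μ = (44.4 − 30.610) / 38.263 = 0.3604.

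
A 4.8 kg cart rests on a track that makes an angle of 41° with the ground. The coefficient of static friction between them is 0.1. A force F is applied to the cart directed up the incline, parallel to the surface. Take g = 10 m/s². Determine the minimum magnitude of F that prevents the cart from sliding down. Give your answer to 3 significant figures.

The normal force is N = mg cos 41° = 36.226 N. With F at its minimum the cart is on the verge of sliding down, so static friction is at its maximum μ_s N = 0.1 × 36.226 = 3.623 N and acts up the slope.
Equilibrium along the incline: F + μ_s N = mg sin 41°, so F = 31.491 − 3.623 = 27.868 N.

27.9 N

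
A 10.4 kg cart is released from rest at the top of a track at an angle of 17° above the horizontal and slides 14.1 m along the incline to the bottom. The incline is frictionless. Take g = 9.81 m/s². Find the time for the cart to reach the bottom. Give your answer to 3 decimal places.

3.136 s

The weight component along the incline is mg sin 17° = 29.829 N and the normal force is N = mg cos 17° = 97.566 N.
With no friction, a = g sin 17° = 2.8682 m/s².
Starting from rest, L = ½at², so t = √(2L/a) = √(2 × 14.1 / 2.8682) = 3.1356 s.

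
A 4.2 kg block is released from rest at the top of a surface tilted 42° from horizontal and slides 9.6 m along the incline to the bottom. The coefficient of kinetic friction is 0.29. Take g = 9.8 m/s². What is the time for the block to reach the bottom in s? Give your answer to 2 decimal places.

2.08 s

The weight component along the incline is mg sin 42° = 27.541 N and the normal force is N = mg cos 42° = 30.588 N.
Friction up the slope is f = μN = 0.29 × 30.588 = 8.871 N, so the net downslope force is 27.541 − 8.871 = 18.670 N and a = 18.670 / 4.2 = 4.4452 m/s².
Starting from rest, L = ½at², so t = √(2L/a) = √(2 × 9.6 / 4.4452) = 2.0783 s.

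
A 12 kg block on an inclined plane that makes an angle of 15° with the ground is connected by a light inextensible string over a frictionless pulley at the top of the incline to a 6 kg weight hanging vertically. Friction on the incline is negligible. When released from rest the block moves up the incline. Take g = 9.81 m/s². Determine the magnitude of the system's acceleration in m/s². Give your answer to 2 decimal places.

1.58 m/s²

For the block on the incline: the weight component along the slope is m₁g sin 15° = 12 × 9.81 × 0.2588 = 30.466 N and the normal force is N = m₁g cos 15° = 113.709 N.
Newton's second law for the block (up-slope positive): T − 30.466 = 12 a. For the hanging weight (downward positive): 6 × 9.81 − T = 6 a.
Adding the two equations eliminates T: 28.394 = 18 a, so a = 1.5774 m/s².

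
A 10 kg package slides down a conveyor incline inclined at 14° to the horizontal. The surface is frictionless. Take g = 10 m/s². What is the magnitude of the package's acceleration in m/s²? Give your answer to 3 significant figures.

2.42 m/s²

Resolving the weight along the incline: the component pulling the package down the slope is mg sin 14° = 10 × 10 × 0.2419 = 24.190 N, and the normal force is N = mg cos 14° = 10 × 10 × 0.9703 = 97.030 N.
With no friction the net force along the incline is 24.190 N, so a = g sin 14° = 24.190 / 10 = 2.4190 m/s².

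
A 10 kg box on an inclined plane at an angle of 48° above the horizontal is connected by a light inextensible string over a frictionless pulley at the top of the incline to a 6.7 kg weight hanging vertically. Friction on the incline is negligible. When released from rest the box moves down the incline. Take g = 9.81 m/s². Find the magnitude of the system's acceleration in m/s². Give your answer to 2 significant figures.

For the box on the incline: the weight component along the slope is m₁g sin 48° = 10 × 9.81 × 0.7431 = 72.898 N and the normal force is N = m₁g cos 48° = 65.642 N.
Newton's second law for the box (down-slope positive): 72.898 − T = 10 a. For the hanging weight (upward positive): T − 6.7 × 9.81 = 6.7 a.
Adding the two equations eliminates T: 7.171 = 16.7 a, so a = 0.4294 m/s².

0.43 m/s²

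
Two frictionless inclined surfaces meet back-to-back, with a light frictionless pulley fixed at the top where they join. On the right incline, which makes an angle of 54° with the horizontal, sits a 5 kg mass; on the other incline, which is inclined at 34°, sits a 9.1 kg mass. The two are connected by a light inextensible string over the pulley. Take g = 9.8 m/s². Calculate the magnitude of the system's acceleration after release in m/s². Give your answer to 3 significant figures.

0.725 m/s²

Resolve each weight along its own incline: the 5 kg mass has component 5 × 9.8 × sin 54° = 39.642 N down its slope, and the 9.1 kg mass has 9.1 × 9.8 × sin 34° = 49.869 N down its slope.
The 9.1 kg side's 49.869 N exceeds the other side's 39.642 N, so that mass slides down and the 5 kg mass slides up. Taking that direction as positive, Newton's second law for the whole system gives 49.869 − 39.642 = (5 + 9.1) a, so a = 10.227 / 14.1 = 0.7253 m/s².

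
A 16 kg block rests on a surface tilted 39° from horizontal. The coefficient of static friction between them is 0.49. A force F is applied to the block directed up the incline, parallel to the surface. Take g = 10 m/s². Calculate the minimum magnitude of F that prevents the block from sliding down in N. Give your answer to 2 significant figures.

40 N

The normal force is N = mg cos 39° = 124.343 N. With F at its minimum the block is on the verge of sliding down, so static friction is at its maximum μ_s N = 0.49 × 124.343 = 60.928 N and acts up the slope.
Equilibrium along the incline: F + μ_s N = mg sin 39°, so F = 100.691 − 60.928 = 39.763 N.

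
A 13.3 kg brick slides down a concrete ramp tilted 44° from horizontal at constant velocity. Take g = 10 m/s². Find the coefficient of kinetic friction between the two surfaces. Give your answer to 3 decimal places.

At constant velocity the net force along the incline is zero: mg sin 44° = μ mg cos 44°.
So μ = tan 44° = 0.6947 / 0.7193 = 0.9658.

0.966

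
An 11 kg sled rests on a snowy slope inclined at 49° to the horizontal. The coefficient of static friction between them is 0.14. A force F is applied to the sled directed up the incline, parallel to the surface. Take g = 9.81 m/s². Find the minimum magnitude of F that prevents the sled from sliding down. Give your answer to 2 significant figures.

72 N

The normal force is N = mg cos 49° = 70.795 N. With F at its minimum the sled is on the verge of sliding down, so static friction is at its maximum μ_s N = 0.14 × 70.795 = 9.911 N and acts up the slope.
Equilibrium along the incline: F + μ_s N = mg sin 49°, so F = 81.441 − 9.911 = 71.530 N.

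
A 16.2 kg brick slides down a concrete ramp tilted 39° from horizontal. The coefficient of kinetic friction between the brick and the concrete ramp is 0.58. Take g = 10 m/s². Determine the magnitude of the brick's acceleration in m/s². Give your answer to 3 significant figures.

1.79 m/s²

Resolving the weight along the incline: the component pulling the brick down the slope is mg sin 39° = 16.2 × 10 × 0.6293 = 101.947 N, and the normal force is N = mg cos 39° = 16.2 × 10 × 0.7771 = 125.890 N.
Kinetic friction acts up the slope with magnitude f = μN = 0.58 × 125.890 = 73.016 N.
Net force along the incline is 101.947 − 73.016 = 28.931 N, so a = 28.931 / 16.2 = 1.7859 m/s².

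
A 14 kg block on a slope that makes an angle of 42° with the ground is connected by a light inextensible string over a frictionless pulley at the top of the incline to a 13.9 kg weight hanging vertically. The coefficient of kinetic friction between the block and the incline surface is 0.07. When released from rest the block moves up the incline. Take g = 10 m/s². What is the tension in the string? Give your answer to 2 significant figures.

120 N

For the block on the incline: the weight component along the slope is m₁g sin 42° = 14 × 10 × 0.6691 = 93.674 N and the normal force is N = m₁g cos 42° = 104.040 N.
Kinetic friction opposes the block's motion up the incline: f = μN = 0.07 × 104.040 = 7.283 N acting down the slope.
Newton's second law for the block (up-slope positive): T − 93.674 − 7.283 = 14 a. For the hanging weight (downward positive): 13.9 × 10 − T = 13.9 a.
Adding the two equations eliminates T: 38.043 = 27.9 a, so a = 1.3635 m/s².
Then from the hanging weight's equation, T = 13.9 × (10 − 1.3635) = 120.047 N.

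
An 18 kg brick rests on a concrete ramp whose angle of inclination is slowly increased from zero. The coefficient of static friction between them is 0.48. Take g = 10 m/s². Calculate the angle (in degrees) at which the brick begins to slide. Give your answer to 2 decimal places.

25.64°

At the threshold of sliding, static friction is at its maximum μ_s N and exactly balances the weight component along the incline: mg sin θ = μ_s mg cos θ.
Hence tan θ = μ_s = 0.48, so θ = arctan(0.48) = 25.6410°.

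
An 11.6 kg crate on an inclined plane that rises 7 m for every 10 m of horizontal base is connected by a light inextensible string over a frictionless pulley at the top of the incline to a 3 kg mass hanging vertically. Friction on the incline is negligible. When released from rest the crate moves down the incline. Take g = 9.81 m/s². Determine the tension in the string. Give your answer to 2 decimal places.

For the crate on the incline: the weight component along the slope is m₁g sin 34.99° = 11.6 × 9.81 × 0.5735 = 65.262 N and the normal force is N = m₁g cos 34.99° = 93.225 N.
Newton's second law for the crate (down-slope positive): 65.262 − T = 11.6 a. For the hanging mass (upward positive): T − 3 × 9.81 = 3 a.
Adding the two equations eliminates T: 35.832 = 14.6 a, so a = 2.4542 m/s².
Then from the hanging mass's equation, T = 3 × (9.81 + 2.4542) = 36.793 N.

36.79 N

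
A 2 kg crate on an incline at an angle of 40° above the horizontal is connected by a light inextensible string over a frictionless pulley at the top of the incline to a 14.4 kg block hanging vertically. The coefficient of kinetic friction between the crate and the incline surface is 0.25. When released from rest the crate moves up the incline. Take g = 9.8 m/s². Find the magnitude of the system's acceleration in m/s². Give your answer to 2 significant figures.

7.6 m/s²

For the crate on the incline: the weight component along the slope is m₁g sin 40° = 2 × 9.8 × 0.6428 = 12.599 N and the normal force is N = m₁g cos 40° = 15.014 N.
Kinetic friction opposes the crate's motion up the incline: f = μN = 0.25 × 15.014 = 3.753 N acting down the slope.
Newton's second law for the crate (up-slope positive): T − 12.599 − 3.753 = 2 a. For the hanging block (downward positive): 14.4 × 9.8 − T = 14.4 a.
Adding the two equations eliminates T: 124.768 = 16.4 a, so a = 7.6078 m/s².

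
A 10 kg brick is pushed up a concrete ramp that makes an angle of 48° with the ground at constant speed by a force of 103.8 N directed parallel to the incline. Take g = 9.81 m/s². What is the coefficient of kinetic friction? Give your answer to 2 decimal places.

0.47

At constant speed ΣF = 0 along the incline. The applied 103.8 N acts up the slope; the weight component mg sin 48° = 72.903 N and kinetic friction μN both act down the slope.
So 103.8 = 72.903 + μ × 65.642, giving μ = (103.8 − 72.903) / 65.642 = 0.4707.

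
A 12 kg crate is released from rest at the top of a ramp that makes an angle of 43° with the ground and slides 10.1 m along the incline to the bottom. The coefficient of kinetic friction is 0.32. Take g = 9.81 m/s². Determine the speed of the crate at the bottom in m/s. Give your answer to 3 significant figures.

9.42 m/s

The weight component along the incline is mg sin 43° = 80.285 N and the normal force is N = mg cos 43° = 86.095 N.
Friction up the slope is f = μN = 0.32 × 86.095 = 27.550 N, so the net downslope force is 80.285 − 27.550 = 52.735 N and a = 52.735 / 12 = 4.3946 m/s².
Starting from rest over a distance of 10.1 m, v² = 2aL = 2 × 4.3946 × 10.1 = 88.7709, so v = 9.4218 m/s.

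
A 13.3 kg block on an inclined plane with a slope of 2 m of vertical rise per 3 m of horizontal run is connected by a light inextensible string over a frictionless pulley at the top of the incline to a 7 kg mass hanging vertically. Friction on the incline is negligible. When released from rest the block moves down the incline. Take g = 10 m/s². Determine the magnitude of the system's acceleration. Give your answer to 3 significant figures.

0.186 m/s²

For the block on the incline: the weight component along the slope is m₁g sin 33.69° = 13.3 × 10 × 0.5547 = 73.775 N and the normal force is N = m₁g cos 33.69° = 110.663 N.
Newton's second law for the block (down-slope positive): 73.775 − T = 13.3 a. For the hanging mass (upward positive): T − 7 × 10 = 7 a.
Adding the two equations eliminates T: 3.775 = 20.3 a, so a = 0.1860 m/s².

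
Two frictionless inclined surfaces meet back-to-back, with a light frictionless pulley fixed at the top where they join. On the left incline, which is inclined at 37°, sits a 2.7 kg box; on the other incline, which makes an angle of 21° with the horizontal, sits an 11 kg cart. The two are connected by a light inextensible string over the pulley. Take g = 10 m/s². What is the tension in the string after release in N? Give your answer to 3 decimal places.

20.816 N

Resolve each weight along its own incline: the 2.7 kg mass has component 2.7 × 10 × sin 37° = 16.249 N down its slope, and the 11 kg mass has 11 × 10 × sin 21° = 39.420 N down its slope.
The 11 kg side's 39.420 N exceeds the other side's 16.249 N, so that mass slides down and the 2.7 kg mass slides up. Taking that direction as positive, Newton's second law for the whole system gives 39.420 − 16.249 = (2.7 + 11) a, so a = 23.171 / 13.7 = 1.6913 m/s².
For the 2.7 kg mass (up-slope positive): T − 16.249 = 2.7 × 1.6913, so T = 20.816 N.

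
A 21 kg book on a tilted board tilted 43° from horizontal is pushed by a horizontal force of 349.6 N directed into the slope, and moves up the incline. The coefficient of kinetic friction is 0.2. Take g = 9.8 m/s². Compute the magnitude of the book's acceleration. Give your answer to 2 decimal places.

The horizontal push has components F cos 43° = 349.6 × 0.7314 = 255.697 N up the incline and F sin 43° = 349.6 × 0.6820 = 238.427 N pressing into the surface.
The normal force is therefore N = mg cos 43° + F sin 43° = 150.522 + 238.427 = 388.949 N, and kinetic friction down the slope is μN = 0.2 × 388.949 = 77.790 N.
Along the incline: F cos 43° − mg sin 43° − μN = ma, so 255.697 − 140.356 − 77.790 = 21 a, giving a = 1.7881 m/s².

1.79 m/s²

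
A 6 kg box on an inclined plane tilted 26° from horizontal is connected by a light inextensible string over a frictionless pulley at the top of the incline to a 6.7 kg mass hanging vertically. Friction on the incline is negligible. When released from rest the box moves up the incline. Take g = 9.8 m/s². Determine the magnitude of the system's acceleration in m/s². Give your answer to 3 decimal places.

3.140 m/s²

For the box on the incline: the weight component along the slope is m₁g sin 26° = 6 × 9.8 × 0.4384 = 25.778 N and the normal force is N = m₁g cos 26° = 52.849 N.
Newton's second law for the box (up-slope positive): T − 25.778 = 6 a. For the hanging mass (downward positive): 6.7 × 9.8 − T = 6.7 a.
Adding the two equations eliminates T: 39.882 = 12.7 a, so a = 3.1403 m/s².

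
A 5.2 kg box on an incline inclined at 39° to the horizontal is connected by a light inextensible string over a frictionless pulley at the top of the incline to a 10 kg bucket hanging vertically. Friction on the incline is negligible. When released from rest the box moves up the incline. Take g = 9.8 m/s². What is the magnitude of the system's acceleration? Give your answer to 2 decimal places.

For the box on the incline: the weight component along the slope is m₁g sin 39° = 5.2 × 9.8 × 0.6293 = 32.069 N and the normal force is N = m₁g cos 39° = 39.603 N.
Newton's second law for the box (up-slope positive): T − 32.069 = 5.2 a. For the hanging bucket (downward positive): 10 × 9.8 − T = 10 a.
Adding the two equations eliminates T: 65.931 = 15.2 a, so a = 4.3376 m/s².

4.34 m/s²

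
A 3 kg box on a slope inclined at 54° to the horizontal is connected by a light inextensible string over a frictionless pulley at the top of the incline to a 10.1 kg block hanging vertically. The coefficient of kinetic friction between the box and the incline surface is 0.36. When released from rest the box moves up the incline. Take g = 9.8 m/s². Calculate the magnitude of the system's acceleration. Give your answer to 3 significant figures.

For the box on the incline: the weight component along the slope is m₁g sin 54° = 3 × 9.8 × 0.8090 = 23.785 N and the normal force is N = m₁g cos 54° = 17.281 N.
Kinetic friction opposes the box's motion up the incline: f = μN = 0.36 × 17.281 = 6.221 N acting down the slope.
Newton's second law for the box (up-slope positive): T − 23.785 − 6.221 = 3 a. For the hanging block (downward positive): 10.1 × 9.8 − T = 10.1 a.
Adding the two equations eliminates T: 68.974 = 13.1 a, so a = 5.2652 m/s².

5.27 m/s²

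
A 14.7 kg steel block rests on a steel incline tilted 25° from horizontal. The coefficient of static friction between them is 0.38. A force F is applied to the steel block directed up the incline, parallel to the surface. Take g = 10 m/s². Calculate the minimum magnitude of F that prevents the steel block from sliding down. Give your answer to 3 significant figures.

11.5 N

The normal force is N = mg cos 25° = 133.227 N. With F at its minimum the steel block is on the verge of sliding down, so static friction is at its maximum μ_s N = 0.38 × 133.227 = 50.626 N and acts up the slope.
Equilibrium along the incline: F + μ_s N = mg sin 25°, so F = 62.125 − 50.626 = 11.499 N.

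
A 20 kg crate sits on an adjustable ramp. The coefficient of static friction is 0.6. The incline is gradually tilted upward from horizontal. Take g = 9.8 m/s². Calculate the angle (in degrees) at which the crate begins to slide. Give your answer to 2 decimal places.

At the threshold of sliding, static friction is at its maximum μ_s N and exactly balances the weight component along the incline: mg sin θ = μ_s mg cos θ.
Hence tan θ = μ_s = 0.6, so θ = arctan(0.6) = 30.9638°.

30.96°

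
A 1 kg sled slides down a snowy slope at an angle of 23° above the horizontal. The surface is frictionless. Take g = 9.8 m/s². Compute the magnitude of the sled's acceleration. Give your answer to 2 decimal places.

3.83 m/s²

Resolving the weight along the incline: the component pulling the sled down the slope is mg sin 23° = 1 × 9.8 × 0.3907 = 3.829 N, and the normal force is N = mg cos 23° = 1 × 9.8 × 0.9205 = 9.021 N.
With no friction the net force along the incline is 3.829 N, so a = g sin 23° = 3.829 / 1 = 3.8290 m/s².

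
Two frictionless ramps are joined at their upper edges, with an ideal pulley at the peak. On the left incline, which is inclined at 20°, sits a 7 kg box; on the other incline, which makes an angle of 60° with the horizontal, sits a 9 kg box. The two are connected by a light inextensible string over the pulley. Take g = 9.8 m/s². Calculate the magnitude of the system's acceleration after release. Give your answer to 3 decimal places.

Resolve each weight along its own incline: the 7 kg mass has component 7 × 9.8 × sin 20° = 23.463 N down its slope, and the 9 kg mass has 9 × 9.8 × sin 60° = 76.383 N down its slope.
The 9 kg side's 76.383 N exceeds the other side's 23.463 N, so that mass slides down and the 7 kg mass slides up. Taking that direction as positive, Newton's second law for the whole system gives 76.383 − 23.463 = (7 + 9) a, so a = 52.920 / 16 = 3.3075 m/s².

3.308 m/s²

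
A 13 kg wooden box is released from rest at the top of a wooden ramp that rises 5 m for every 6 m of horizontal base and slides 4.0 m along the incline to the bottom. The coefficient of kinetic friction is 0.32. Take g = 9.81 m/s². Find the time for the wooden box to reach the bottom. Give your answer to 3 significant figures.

The weight component along the incline is mg sin 39.81° = 81.643 N and the normal force is N = mg cos 39.81° = 97.971 N.
Friction up the slope is f = μN = 0.32 × 97.971 = 31.351 N, so the net downslope force is 81.643 − 31.351 = 50.292 N and a = 50.292 / 13 = 3.8686 m/s².
Starting from rest, L = ½at², so t = √(2L/a) = √(2 × 4.0 / 3.8686) = 1.4380 s.

1.44 s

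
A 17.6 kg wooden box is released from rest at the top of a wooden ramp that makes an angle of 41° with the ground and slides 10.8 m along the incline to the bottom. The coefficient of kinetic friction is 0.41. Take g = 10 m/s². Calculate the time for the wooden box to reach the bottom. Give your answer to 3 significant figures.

2.50 s

The weight component along the incline is mg sin 41° = 115.466 N and the normal force is N = mg cos 41° = 132.829 N.
Friction up the slope is f = μN = 0.41 × 132.829 = 54.460 N, so the net downslope force is 115.466 − 54.460 = 61.006 N and a = 61.006 / 17.6 = 3.4662 m/s².
Starting from rest, L = ½at², so t = √(2L/a) = √(2 × 10.8 / 3.4662) = 2.4963 s.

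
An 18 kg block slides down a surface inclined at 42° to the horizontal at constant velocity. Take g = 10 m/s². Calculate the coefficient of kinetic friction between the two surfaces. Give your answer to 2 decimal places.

At constant velocity the net force along the incline is zero: mg sin 42° = μ mg cos 42°.
So μ = tan 42° = 0.6691 / 0.7431 = 0.9004.

0.90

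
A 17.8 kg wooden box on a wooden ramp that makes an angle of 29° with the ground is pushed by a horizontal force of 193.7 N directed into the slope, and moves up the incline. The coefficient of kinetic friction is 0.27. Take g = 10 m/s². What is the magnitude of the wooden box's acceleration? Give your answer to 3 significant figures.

0.884 m/s²

The horizontal push has components F cos 29° = 193.7 × 0.8746 = 169.410 N up the incline and F sin 29° = 193.7 × 0.4848 = 93.906 N pressing into the surface.
The normal force is therefore N = mg cos 29° + F sin 29° = 155.679 + 93.906 = 249.585 N, and kinetic friction down the slope is μN = 0.27 × 249.585 = 67.388 N.
Along the incline: F cos 29° − mg sin 29° − μN = ma, so 169.410 − 86.294 − 67.388 = 17.8 a, giving a = 0.8836 m/s².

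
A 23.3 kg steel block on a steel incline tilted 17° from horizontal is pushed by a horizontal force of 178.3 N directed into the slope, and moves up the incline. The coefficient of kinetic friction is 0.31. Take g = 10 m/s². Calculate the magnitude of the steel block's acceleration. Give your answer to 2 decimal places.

The horizontal push has components F cos 17° = 178.3 × 0.9563 = 170.508 N up the incline and F sin 17° = 178.3 × 0.2924 = 52.135 N pressing into the surface.
The normal force is therefore N = mg cos 17° + F sin 17° = 222.818 + 52.135 = 274.953 N, and kinetic friction down the slope is μN = 0.31 × 274.953 = 85.235 N.
Along the incline: F cos 17° − mg sin 17° − μN = ma, so 170.508 − 68.129 − 85.235 = 23.3 a, giving a = 0.7358 m/s².

0.74 m/s²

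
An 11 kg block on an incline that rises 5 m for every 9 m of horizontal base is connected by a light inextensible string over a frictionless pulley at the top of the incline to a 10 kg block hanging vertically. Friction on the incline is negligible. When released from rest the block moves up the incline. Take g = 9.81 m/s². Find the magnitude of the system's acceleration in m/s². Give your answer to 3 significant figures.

2.18 m/s²

For the block on the incline: the weight component along the slope is m₁g sin 29.05° = 11 × 9.81 × 0.4856 = 52.401 N and the normal force is N = m₁g cos 29.05° = 94.330 N.
Newton's second law for the block (up-slope positive): T − 52.401 = 11 a. For the hanging block (downward positive): 10 × 9.81 − T = 10 a.
Adding the two equations eliminates T: 45.699 = 21 a, so a = 2.1761 m/s².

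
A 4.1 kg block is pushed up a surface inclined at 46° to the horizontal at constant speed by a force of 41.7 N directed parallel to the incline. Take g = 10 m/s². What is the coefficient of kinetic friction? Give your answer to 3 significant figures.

At constant speed ΣF = 0 along the incline. The applied 41.7 N acts up the slope; the weight component mg sin 46° = 29.493 N and kinetic friction μN both act down the slope.
So 41.7 = 29.493 + μ × 28.481, giving μ = (41.7 − 29.493) / 28.481 = 0.4286.

0.429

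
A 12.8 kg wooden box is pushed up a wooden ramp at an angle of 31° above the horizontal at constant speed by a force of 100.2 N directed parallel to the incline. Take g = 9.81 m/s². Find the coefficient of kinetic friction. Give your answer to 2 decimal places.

0.33

At constant speed ΣF = 0 along the incline. The applied 100.2 N acts up the slope; the weight component mg sin 31° = 64.672 N and kinetic friction μN both act down the slope.
So 100.2 = 64.672 + μ × 107.633, giving μ = (100.2 − 64.672) / 107.633 = 0.3301.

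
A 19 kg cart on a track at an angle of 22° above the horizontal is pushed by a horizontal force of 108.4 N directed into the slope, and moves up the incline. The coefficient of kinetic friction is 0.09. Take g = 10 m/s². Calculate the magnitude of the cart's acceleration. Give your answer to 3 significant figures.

0.517 m/s²

The horizontal push has components F cos 22° = 108.4 × 0.9272 = 100.508 N up the incline and F sin 22° = 108.4 × 0.3746 = 40.607 N pressing into the surface.
The normal force is therefore N = mg cos 22° + F sin 22° = 176.168 + 40.607 = 216.775 N, and kinetic friction down the slope is μN = 0.09 × 216.775 = 19.510 N.
Along the incline: F cos 22° − mg sin 22° − μN = ma, so 100.508 − 71.174 − 19.510 = 19 a, giving a = 0.5171 m/s².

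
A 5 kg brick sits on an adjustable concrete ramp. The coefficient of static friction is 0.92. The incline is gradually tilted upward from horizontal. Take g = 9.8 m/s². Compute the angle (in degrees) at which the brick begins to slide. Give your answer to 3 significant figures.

At the threshold of sliding, static friction is at its maximum μ_s N and exactly balances the weight component along the incline: mg sin θ = μ_s mg cos θ.
Hence tan θ = μ_s = 0.92, so θ = arctan(0.92) = 42.6141°.

42.6°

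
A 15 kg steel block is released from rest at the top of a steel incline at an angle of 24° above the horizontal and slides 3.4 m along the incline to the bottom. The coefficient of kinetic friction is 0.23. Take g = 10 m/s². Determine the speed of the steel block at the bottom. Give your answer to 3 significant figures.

3.66 m/s

The weight component along the incline is mg sin 24° = 61.010 N and the normal force is N = mg cos 24° = 137.032 N.
Friction up the slope is f = μN = 0.23 × 137.032 = 31.517 N, so the net downslope force is 61.010 − 31.517 = 29.493 N and a = 29.493 / 15 = 1.9662 m/s².
Starting from rest over a distance of 3.4 m, v² = 2aL = 2 × 1.9662 × 3.4 = 13.3702, so v = 3.6565 m/s.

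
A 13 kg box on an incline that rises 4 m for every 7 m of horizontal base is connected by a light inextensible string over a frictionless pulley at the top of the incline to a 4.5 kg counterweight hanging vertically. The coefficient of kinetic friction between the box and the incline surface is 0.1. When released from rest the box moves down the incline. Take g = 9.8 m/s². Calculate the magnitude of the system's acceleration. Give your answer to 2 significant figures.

For the box on the incline: the weight component along the slope is m₁g sin 29.74° = 13 × 9.8 × 0.4961 = 63.203 N and the normal force is N = m₁g cos 29.74° = 110.614 N.
Kinetic friction opposes the box's motion down the incline: f = μN = 0.1 × 110.614 = 11.061 N acting up the slope.
Newton's second law for the box (down-slope positive): 63.203 − 11.061 − T = 13 a. For the hanging counterweight (upward positive): T − 4.5 × 9.8 = 4.5 a.
Adding the two equations eliminates T: 8.042 = 17.5 a, so a = 0.4595 m/s².

0.46 m/s²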